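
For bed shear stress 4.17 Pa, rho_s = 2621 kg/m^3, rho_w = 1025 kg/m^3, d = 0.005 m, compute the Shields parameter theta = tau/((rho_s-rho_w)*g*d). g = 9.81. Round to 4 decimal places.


theta = tau / ((rho_s - rho_w) * g * d)
rho_s - rho_w = 2621 - 1025 = 1596
Denominator = 1596 * 9.81 * 0.005 = 78.283800
theta = 4.17 / 78.283800
theta = 0.0533

0.0533


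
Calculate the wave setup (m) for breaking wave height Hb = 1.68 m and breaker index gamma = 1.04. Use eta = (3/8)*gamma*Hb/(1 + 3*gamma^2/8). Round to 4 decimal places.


eta = (3/8) * gamma * Hb / (1 + 3*gamma^2/8)
Numerator = (3/8) * 1.04 * 1.68 = 0.655200
Denominator = 1 + 3*1.04^2/8 = 1 + 0.405600 = 1.405600
eta = 0.655200 / 1.405600
eta = 0.4661 m

0.4661


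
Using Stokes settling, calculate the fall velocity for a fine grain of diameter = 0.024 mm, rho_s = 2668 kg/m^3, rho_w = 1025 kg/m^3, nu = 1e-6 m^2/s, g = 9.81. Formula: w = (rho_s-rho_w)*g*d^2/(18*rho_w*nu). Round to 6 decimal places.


w = (rho_s - rho_w) * g * d^2 / (18 * rho_w * nu)
d = 0.024 mm = 0.000024 m
rho_s - rho_w = 2668 - 1025 = 1643
Numerator = 1643 * 9.81 * (0.000024)^2 = 0.000009283870
Denominator = 18 * 1025 * 1e-6 = 0.018450
w = 0.000503 m/s

0.000503


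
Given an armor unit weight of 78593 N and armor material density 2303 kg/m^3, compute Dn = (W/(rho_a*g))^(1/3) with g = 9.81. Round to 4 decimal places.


V = W / (rho_a * g)
V = 78593 / (2303 * 9.81)
V = 78593 / 22592.43
V = 3.478732 m^3
Dn = V^(1/3) = 3.478732^(1/3)
Dn = 1.5152 m

1.5152


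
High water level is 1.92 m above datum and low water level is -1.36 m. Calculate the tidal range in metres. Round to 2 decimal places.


Tidal range = High water - Low water
Tidal range = 1.92 - (-1.36)
Tidal range = 3.28 m

3.28


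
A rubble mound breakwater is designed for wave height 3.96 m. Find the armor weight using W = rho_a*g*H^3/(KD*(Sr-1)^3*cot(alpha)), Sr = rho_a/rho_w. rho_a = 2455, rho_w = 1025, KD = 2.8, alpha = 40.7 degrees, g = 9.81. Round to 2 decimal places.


Sr = rho_a / rho_w = 2455 / 1025 = 2.395122
(Sr - 1) = 1.395122
(Sr - 1)^3 = 2.715417
cot(40.7) = 1 / tan(40.7) = 1 / 0.860136 = 1.162607
Numerator = 2455 * 9.81 * 3.96^3 = 1495567.6468
Denominator = 2.8 * 2.715417 * 1.162607 = 8.839497
W = 1495567.6468 / 8.839497
W = 169191.48 N

169191.48


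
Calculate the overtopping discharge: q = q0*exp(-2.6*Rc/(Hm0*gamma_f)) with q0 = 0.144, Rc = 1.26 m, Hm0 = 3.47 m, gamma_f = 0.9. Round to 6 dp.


q = q0 * exp(-2.6 * Rc / (Hm0 * gamma_f))
Exponent = -2.6 * 1.26 / (3.47 * 0.9)
= -2.6 * 1.26 / 3.1230
= -1.048991
exp(-1.048991) = 0.350291
q = 0.144 * 0.350291
q = 0.050442 m^3/s/m

0.050442


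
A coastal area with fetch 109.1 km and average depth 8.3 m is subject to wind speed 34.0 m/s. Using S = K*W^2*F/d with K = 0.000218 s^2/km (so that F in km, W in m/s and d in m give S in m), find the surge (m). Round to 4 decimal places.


S = K * W^2 * F / d
W^2 = 34.0^2 = 1156.00
S = 0.000218 * 1156.00 * 109.1 / 8.3
Numerator = 0.000218 * 1156.00 * 109.1 = 27.494073
S = 27.494073 / 8.3 = 3.3125 m

3.3125


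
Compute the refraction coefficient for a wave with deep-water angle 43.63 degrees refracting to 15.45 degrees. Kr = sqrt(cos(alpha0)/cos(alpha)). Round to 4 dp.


Kr = sqrt(cos(alpha0) / cos(alpha))
cos(43.63) = 0.723811
cos(15.45) = 0.963863
Kr = sqrt(0.723811 / 0.963863)
Kr = sqrt(0.750947)
Kr = 0.8666

0.8666


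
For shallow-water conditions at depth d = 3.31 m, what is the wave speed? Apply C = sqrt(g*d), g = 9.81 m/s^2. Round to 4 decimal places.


Using the shallow-water approximation:
C = sqrt(g * d) = sqrt(9.81 * 3.31)
C = sqrt(32.4711)
C = 5.6983 m/s

5.6983


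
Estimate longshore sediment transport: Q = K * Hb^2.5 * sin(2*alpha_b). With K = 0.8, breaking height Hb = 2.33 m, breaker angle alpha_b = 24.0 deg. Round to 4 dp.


Q = K * Hb^2.5 * sin(2 * alpha_b)
Hb^2.5 = 2.33^2.5 = 8.286856
sin(2 * 24.0) = sin(48.0) = 0.743145
Q = 0.8 * 8.286856 * 0.743145
Q = 4.9267 m^3/s

4.9267


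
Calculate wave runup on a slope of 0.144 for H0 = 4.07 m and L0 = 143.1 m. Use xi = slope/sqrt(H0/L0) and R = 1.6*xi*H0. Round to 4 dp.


xi = slope / sqrt(H0/L0)
H0/L0 = 4.07/143.1 = 0.028442
sqrt(0.028442) = 0.168647
xi = 0.144 / 0.168647 = 0.853857
R = 1.6 * xi * H0 = 1.6 * 0.853857 * 4.07
R = 5.5603 m

5.5603


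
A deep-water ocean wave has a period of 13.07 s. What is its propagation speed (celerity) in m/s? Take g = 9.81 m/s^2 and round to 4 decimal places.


We use the deep-water celerity formula:
C = g * T / (2 * pi)
C = 9.81 * 13.07 / (2 * 3.14159...)
C = 128.216700 / 6.283185
C = 20.4063 m/s

20.4063


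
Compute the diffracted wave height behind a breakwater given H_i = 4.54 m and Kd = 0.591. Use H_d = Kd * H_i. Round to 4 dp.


H_d = Kd * H_i
H_d = 0.591 * 4.54
H_d = 2.6831 m

2.6831


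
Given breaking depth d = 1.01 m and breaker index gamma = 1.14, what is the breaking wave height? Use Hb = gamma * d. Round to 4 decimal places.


Hb = gamma * d
Hb = 1.14 * 1.01
Hb = 1.1514 m

1.1514


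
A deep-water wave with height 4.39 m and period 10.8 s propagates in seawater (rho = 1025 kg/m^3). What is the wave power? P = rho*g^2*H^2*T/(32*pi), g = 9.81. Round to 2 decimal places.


P = rho * g^2 * H^2 * T / (32 * pi)
P = 1025 * 9.81^2 * 4.39^2 * 10.8 / (32 * pi)
P = 1025 * 96.2361 * 19.2721 * 10.8 / 100.53096
P = 204227.78 W/m

204227.78


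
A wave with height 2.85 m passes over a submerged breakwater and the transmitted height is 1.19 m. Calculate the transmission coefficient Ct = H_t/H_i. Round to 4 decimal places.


Ct = H_t / H_i
Ct = 1.19 / 2.85
Ct = 0.4175

0.4175


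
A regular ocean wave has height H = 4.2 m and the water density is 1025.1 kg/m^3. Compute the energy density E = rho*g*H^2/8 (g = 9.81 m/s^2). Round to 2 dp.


E = (1/8) * rho * g * H^2
E = (1/8) * 1025.1 * 9.81 * 4.2^2
E = 0.125 * 1025.1 * 9.81 * 17.6400
E = 22173.99 J/m^2

22173.99


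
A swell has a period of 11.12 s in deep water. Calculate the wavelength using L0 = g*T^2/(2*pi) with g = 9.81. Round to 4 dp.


L0 = g * T^2 / (2 * pi)
L0 = 9.81 * 11.12^2 / (2 * pi)
L0 = 9.81 * 123.6544 / 6.28319
L0 = 1213.0497 / 6.28319
L0 = 193.0629 m

193.0629


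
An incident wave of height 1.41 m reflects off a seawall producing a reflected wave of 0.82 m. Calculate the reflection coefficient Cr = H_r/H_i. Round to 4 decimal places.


Cr = H_r / H_i
Cr = 0.82 / 1.41
Cr = 0.5816

0.5816


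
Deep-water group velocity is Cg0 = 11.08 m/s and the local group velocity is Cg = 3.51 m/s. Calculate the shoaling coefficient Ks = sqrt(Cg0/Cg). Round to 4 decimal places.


Ks = sqrt(Cg0 / Cg)
Ks = sqrt(11.08 / 3.51)
Ks = sqrt(3.1567)
Ks = 1.7767

1.7767


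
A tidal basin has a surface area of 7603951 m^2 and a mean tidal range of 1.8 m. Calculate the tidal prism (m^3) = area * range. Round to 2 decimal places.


Tidal prism = Area * Tidal range
P = 7603951 * 1.8
P = 13687111.80 m^3

13687111.80


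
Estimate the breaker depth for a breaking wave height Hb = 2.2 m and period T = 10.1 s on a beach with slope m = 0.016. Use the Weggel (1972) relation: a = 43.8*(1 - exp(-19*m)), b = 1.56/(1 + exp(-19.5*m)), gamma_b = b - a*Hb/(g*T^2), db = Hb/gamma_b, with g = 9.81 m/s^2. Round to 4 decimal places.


a = 43.8 * (1 - exp(-19 * m))
exp(-19 * 0.016) = exp(-0.3040) = 0.737861
a = 43.8 * (1 - 0.737861) = 11.481694
b = 1.56 / (1 + exp(-19.5 * m))
exp(-19.5 * 0.016) = exp(-0.3120) = 0.731982
b = 1.56 / (1 + 0.731982) = 0.900702
Hb / (g * T^2) = 2.2 / (9.81 * 10.1^2) = 2.2 / 1000.7181 = 0.00219842
gamma_b = b - a * Hb/(g*T^2) = 0.900702 - 11.481694 * 0.00219842 = 0.875461
db = Hb / gamma_b = 2.2 / 0.875461
db = 2.5130 m

2.5130


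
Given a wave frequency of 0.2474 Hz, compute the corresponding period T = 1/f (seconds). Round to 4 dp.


T = 1 / f
T = 1 / 0.2474
T = 4.0420 s

4.0420


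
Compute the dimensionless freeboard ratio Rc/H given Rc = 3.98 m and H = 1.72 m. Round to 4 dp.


Relative freeboard = Rc / H
= 3.98 / 1.72
= 2.3140

2.3140


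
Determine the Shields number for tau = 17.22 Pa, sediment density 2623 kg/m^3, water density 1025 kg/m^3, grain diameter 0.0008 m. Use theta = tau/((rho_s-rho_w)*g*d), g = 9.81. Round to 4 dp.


theta = tau / ((rho_s - rho_w) * g * d)
rho_s - rho_w = 2623 - 1025 = 1598
Denominator = 1598 * 9.81 * 0.0008 = 12.541104
theta = 17.22 / 12.541104
theta = 1.3731

1.3731


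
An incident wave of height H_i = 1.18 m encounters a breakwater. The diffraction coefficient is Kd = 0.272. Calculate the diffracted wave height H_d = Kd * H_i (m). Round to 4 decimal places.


H_d = Kd * H_i
H_d = 0.272 * 1.18
H_d = 0.3210 m

0.3210


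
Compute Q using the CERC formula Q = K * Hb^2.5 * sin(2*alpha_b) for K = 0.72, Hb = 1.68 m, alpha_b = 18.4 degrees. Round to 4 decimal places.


Q = K * Hb^2.5 * sin(2 * alpha_b)
Hb^2.5 = 1.68^2.5 = 3.658249
sin(2 * 18.4) = sin(36.8) = 0.599024
Q = 0.72 * 3.658249 * 0.599024
Q = 1.5778 m^3/s

1.5778


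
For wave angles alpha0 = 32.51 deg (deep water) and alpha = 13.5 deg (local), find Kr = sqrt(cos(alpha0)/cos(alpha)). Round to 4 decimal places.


Kr = sqrt(cos(alpha0) / cos(alpha))
cos(32.51) = 0.843298
cos(13.5) = 0.972370
Kr = sqrt(0.843298 / 0.972370)
Kr = sqrt(0.867260)
Kr = 0.9313

0.9313


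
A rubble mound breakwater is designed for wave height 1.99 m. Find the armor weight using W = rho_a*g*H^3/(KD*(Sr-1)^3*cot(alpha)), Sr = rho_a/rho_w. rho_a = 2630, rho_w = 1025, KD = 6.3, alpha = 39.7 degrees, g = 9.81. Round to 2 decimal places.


Sr = rho_a / rho_w = 2630 / 1025 = 2.565854
(Sr - 1) = 1.565854
(Sr - 1)^3 = 3.839313
cot(39.7) = 1 / tan(39.7) = 1 / 0.830216 = 1.204506
Numerator = 2630 * 9.81 * 1.99^3 = 203321.8184
Denominator = 6.3 * 3.839313 * 1.204506 = 29.134191
W = 203321.8184 / 29.134191
W = 6978.80 N

6978.80


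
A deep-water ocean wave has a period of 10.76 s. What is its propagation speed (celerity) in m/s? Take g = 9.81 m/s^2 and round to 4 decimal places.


We use the deep-water celerity formula:
C = g * T / (2 * pi)
C = 9.81 * 10.76 / (2 * 3.14159...)
C = 105.555600 / 6.283185
C = 16.7997 m/s

16.7997


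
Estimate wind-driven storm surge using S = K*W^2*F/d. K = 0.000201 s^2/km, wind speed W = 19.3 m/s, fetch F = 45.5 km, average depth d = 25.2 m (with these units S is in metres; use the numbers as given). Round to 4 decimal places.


S = K * W^2 * F / d
W^2 = 19.3^2 = 372.49
S = 0.000201 * 372.49 * 45.5 / 25.2
Numerator = 0.000201 * 372.49 * 45.5 = 3.406607
S = 3.406607 / 25.2 = 0.1352 m

0.1352


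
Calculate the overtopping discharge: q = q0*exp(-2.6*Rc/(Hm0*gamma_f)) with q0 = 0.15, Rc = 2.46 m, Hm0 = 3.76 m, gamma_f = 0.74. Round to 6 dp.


q = q0 * exp(-2.6 * Rc / (Hm0 * gamma_f))
Exponent = -2.6 * 2.46 / (3.76 * 0.74)
= -2.6 * 2.46 / 2.7824
= -2.298735
exp(-2.298735) = 0.100386
q = 0.15 * 0.100386
q = 0.015058 m^3/s/m

0.015058


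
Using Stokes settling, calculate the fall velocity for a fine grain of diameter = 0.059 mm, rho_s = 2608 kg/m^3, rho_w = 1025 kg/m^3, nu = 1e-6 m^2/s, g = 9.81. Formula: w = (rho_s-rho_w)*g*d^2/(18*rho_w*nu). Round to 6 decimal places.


w = (rho_s - rho_w) * g * d^2 / (18 * rho_w * nu)
d = 0.059 mm = 0.000059 m
rho_s - rho_w = 2608 - 1025 = 1583
Numerator = 1583 * 9.81 * (0.000059)^2 = 0.000054057250
Denominator = 18 * 1025 * 1e-6 = 0.018450
w = 0.002930 m/s

0.002930


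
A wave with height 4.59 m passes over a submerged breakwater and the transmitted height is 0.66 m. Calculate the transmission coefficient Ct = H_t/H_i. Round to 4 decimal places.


Ct = H_t / H_i
Ct = 0.66 / 4.59
Ct = 0.1438

0.1438


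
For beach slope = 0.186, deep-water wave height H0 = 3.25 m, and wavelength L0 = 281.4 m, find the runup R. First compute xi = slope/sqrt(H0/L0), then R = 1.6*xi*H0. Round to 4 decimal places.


xi = slope / sqrt(H0/L0)
H0/L0 = 3.25/281.4 = 0.011549
sqrt(0.011549) = 0.107468
xi = 0.186 / 0.107468 = 1.730746
R = 1.6 * xi * H0 = 1.6 * 1.730746 * 3.25
R = 8.9999 m

8.9999


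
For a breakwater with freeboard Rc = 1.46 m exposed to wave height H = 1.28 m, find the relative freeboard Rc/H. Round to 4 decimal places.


Relative freeboard = Rc / H
= 1.46 / 1.28
= 1.1406

1.1406


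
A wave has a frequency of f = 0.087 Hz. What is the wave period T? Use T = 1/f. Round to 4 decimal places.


T = 1 / f
T = 1 / 0.087
T = 11.4943 s

11.4943


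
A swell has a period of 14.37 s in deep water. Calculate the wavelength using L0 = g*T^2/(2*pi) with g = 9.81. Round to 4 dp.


L0 = g * T^2 / (2 * pi)
L0 = 9.81 * 14.37^2 / (2 * pi)
L0 = 9.81 * 206.4969 / 6.28319
L0 = 2025.7346 / 6.28319
L0 = 322.4057 m

322.4057


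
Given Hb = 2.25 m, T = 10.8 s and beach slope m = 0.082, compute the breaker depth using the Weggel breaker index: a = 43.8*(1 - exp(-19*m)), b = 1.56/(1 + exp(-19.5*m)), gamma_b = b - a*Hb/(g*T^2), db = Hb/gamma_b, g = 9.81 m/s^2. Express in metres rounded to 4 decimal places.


a = 43.8 * (1 - exp(-19 * m))
exp(-19 * 0.082) = exp(-1.5580) = 0.210557
a = 43.8 * (1 - 0.210557) = 34.577614
b = 1.56 / (1 + exp(-19.5 * m))
exp(-19.5 * 0.082) = exp(-1.5990) = 0.202099
b = 1.56 / (1 + 0.202099) = 1.297731
Hb / (g * T^2) = 2.25 / (9.81 * 10.8^2) = 2.25 / 1144.2384 = 0.00196637
gamma_b = b - a * Hb/(g*T^2) = 1.297731 - 34.577614 * 0.00196637 = 1.229738
db = Hb / gamma_b = 2.25 / 1.229738
db = 1.8297 m

1.8297


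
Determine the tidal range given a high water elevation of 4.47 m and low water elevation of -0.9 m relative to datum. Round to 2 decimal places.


Tidal range = High water - Low water
Tidal range = 4.47 - (-0.9)
Tidal range = 5.37 m

5.37


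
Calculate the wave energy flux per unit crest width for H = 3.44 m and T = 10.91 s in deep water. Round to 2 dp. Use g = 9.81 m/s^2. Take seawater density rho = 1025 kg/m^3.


P = rho * g^2 * H^2 * T / (32 * pi)
P = 1025 * 9.81^2 * 3.44^2 * 10.91 / (32 * pi)
P = 1025 * 96.2361 * 11.8336 * 10.91 / 100.53096
P = 126678.72 W/m

126678.72


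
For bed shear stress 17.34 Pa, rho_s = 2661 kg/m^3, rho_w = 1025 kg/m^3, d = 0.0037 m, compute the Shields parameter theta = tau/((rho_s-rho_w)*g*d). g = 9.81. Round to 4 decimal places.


theta = tau / ((rho_s - rho_w) * g * d)
rho_s - rho_w = 2661 - 1025 = 1636
Denominator = 1636 * 9.81 * 0.0037 = 59.381892
theta = 17.34 / 59.381892
theta = 0.2920

0.2920


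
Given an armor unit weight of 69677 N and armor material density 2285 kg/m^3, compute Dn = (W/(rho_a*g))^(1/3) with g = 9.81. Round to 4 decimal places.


V = W / (rho_a * g)
V = 69677 / (2285 * 9.81)
V = 69677 / 22415.85
V = 3.108381 m^3
Dn = V^(1/3) = 3.108381^(1/3)
Dn = 1.4594 m

1.4594


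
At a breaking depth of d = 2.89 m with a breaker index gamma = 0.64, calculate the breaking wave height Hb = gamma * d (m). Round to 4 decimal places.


Hb = gamma * d
Hb = 0.64 * 2.89
Hb = 1.8496 m

1.8496


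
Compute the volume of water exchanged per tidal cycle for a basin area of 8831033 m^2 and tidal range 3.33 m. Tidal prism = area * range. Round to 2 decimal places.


Tidal prism = Area * Tidal range
P = 8831033 * 3.33
P = 29407339.89 m^3

29407339.89


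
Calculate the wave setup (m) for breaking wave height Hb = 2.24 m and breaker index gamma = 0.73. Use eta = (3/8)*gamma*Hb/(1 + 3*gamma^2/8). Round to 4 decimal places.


eta = (3/8) * gamma * Hb / (1 + 3*gamma^2/8)
Numerator = (3/8) * 0.73 * 2.24 = 0.613200
Denominator = 1 + 3*0.73^2/8 = 1 + 0.199838 = 1.199838
eta = 0.613200 / 1.199838
eta = 0.5111 m

0.5111


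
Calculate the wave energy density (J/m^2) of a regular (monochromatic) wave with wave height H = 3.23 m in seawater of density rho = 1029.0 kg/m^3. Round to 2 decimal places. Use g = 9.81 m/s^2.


E = (1/8) * rho * g * H^2
E = (1/8) * 1029.0 * 9.81 * 3.23^2
E = 0.125 * 1029.0 * 9.81 * 10.4329
E = 13164.35 J/m^2

13164.35


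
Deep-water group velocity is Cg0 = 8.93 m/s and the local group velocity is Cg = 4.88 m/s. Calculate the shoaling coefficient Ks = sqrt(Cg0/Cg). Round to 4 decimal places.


Ks = sqrt(Cg0 / Cg)
Ks = sqrt(8.93 / 4.88)
Ks = sqrt(1.8299)
Ks = 1.3527

1.3527


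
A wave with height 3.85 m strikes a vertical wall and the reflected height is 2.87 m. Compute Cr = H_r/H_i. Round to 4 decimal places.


Cr = H_r / H_i
Cr = 2.87 / 3.85
Cr = 0.7455

0.7455


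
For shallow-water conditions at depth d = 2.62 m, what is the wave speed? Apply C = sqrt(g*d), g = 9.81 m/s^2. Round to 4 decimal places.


Using the shallow-water approximation:
C = sqrt(g * d) = sqrt(9.81 * 2.62)
C = sqrt(25.7022)
C = 5.0697 m/s

5.0697


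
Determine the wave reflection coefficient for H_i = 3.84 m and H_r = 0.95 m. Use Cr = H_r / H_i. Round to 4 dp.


Cr = H_r / H_i
Cr = 0.95 / 3.84
Cr = 0.2474

0.2474


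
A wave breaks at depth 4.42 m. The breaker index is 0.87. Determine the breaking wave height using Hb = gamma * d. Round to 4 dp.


Hb = gamma * d
Hb = 0.87 * 4.42
Hb = 3.8454 m

3.8454


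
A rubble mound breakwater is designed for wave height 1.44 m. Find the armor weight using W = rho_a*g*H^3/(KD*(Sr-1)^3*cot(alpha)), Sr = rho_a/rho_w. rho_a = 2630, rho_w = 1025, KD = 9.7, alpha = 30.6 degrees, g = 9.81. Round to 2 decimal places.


Sr = rho_a / rho_w = 2630 / 1025 = 2.565854
(Sr - 1) = 1.565854
(Sr - 1)^3 = 3.839313
cot(30.6) = 1 / tan(30.6) = 1 / 0.591398 = 1.690908
Numerator = 2630 * 9.81 * 1.44^3 = 77039.2830
Denominator = 9.7 * 3.839313 * 1.690908 = 62.971660
W = 77039.2830 / 62.971660
W = 1223.40 N

1223.40


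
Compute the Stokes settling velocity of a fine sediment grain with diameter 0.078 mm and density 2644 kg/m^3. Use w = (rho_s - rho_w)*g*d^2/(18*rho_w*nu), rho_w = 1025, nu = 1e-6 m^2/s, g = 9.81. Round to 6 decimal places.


w = (rho_s - rho_w) * g * d^2 / (18 * rho_w * nu)
d = 0.078 mm = 0.000078 m
rho_s - rho_w = 2644 - 1025 = 1619
Numerator = 1619 * 9.81 * (0.000078)^2 = 0.000096628461
Denominator = 18 * 1025 * 1e-6 = 0.018450
w = 0.005237 m/s

0.005237


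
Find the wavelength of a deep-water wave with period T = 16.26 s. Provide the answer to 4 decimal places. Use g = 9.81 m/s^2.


L0 = g * T^2 / (2 * pi)
L0 = 9.81 * 16.26^2 / (2 * pi)
L0 = 9.81 * 264.3876 / 6.28319
L0 = 2593.6424 / 6.28319
L0 = 412.7910 m

412.7910


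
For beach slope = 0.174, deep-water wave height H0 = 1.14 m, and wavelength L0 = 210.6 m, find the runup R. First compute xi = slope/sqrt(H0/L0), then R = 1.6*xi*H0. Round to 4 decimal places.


xi = slope / sqrt(H0/L0)
H0/L0 = 1.14/210.6 = 0.005413
sqrt(0.005413) = 0.073574
xi = 0.174 / 0.073574 = 2.364972
R = 1.6 * xi * H0 = 1.6 * 2.364972 * 1.14
R = 4.3137 m

4.3137


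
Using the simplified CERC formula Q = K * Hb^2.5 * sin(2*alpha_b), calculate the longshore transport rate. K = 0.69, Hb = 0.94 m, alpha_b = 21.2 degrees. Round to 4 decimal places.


Q = K * Hb^2.5 * sin(2 * alpha_b)
Hb^2.5 = 0.94^2.5 = 0.856682
sin(2 * 21.2) = sin(42.4) = 0.674302
Q = 0.69 * 0.856682 * 0.674302
Q = 0.3986 m^3/s

0.3986


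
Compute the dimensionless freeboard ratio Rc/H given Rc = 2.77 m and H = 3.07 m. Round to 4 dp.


Relative freeboard = Rc / H
= 2.77 / 3.07
= 0.9023

0.9023


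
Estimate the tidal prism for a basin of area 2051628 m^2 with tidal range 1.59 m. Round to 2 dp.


Tidal prism = Area * Tidal range
P = 2051628 * 1.59
P = 3262088.52 m^3

3262088.52


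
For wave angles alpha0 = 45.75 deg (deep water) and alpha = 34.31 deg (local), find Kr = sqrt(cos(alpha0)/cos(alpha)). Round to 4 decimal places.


Kr = sqrt(cos(alpha0) / cos(alpha))
cos(45.75) = 0.697790
cos(34.31) = 0.826000
Kr = sqrt(0.697790 / 0.826000)
Kr = sqrt(0.844783)
Kr = 0.9191

0.9191


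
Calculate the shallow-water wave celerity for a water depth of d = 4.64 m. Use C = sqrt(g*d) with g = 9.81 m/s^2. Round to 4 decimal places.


Using the shallow-water approximation:
C = sqrt(g * d) = sqrt(9.81 * 4.64)
C = sqrt(45.5184)
C = 6.7467 m/s

6.7467


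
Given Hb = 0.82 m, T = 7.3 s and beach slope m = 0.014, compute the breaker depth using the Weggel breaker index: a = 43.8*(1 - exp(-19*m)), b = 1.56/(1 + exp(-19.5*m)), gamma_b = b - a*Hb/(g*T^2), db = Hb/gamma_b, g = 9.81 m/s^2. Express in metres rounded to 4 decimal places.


a = 43.8 * (1 - exp(-19 * m))
exp(-19 * 0.014) = exp(-0.2660) = 0.766439
a = 43.8 * (1 - 0.766439) = 10.229966
b = 1.56 / (1 + exp(-19.5 * m))
exp(-19.5 * 0.014) = exp(-0.2730) = 0.761093
b = 1.56 / (1 + 0.761093) = 0.885814
Hb / (g * T^2) = 0.82 / (9.81 * 7.3^2) = 0.82 / 522.7749 = 0.00156855
gamma_b = b - a * Hb/(g*T^2) = 0.885814 - 10.229966 * 0.00156855 = 0.869767
db = Hb / gamma_b = 0.82 / 0.869767
db = 0.9428 m

0.9428


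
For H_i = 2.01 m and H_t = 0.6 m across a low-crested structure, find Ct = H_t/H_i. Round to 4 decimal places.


Ct = H_t / H_i
Ct = 0.6 / 2.01
Ct = 0.2985

0.2985


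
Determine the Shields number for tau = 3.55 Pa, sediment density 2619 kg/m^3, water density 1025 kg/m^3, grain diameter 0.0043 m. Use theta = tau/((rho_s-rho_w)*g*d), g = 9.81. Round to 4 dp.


theta = tau / ((rho_s - rho_w) * g * d)
rho_s - rho_w = 2619 - 1025 = 1594
Denominator = 1594 * 9.81 * 0.0043 = 67.239702
theta = 3.55 / 67.239702
theta = 0.0528

0.0528


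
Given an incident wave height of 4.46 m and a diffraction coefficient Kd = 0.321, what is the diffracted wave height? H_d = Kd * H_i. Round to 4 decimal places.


H_d = Kd * H_i
H_d = 0.321 * 4.46
H_d = 1.4317 m

1.4317


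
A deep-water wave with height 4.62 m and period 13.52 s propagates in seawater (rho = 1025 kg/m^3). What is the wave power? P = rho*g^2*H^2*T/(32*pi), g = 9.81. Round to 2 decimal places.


P = rho * g^2 * H^2 * T / (32 * pi)
P = 1025 * 9.81^2 * 4.62^2 * 13.52 / (32 * pi)
P = 1025 * 96.2361 * 21.3444 * 13.52 / 100.53096
P = 283153.98 W/m

283153.98


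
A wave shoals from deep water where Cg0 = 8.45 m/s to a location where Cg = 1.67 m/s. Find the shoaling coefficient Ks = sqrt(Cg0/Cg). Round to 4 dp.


Ks = sqrt(Cg0 / Cg)
Ks = sqrt(8.45 / 1.67)
Ks = sqrt(5.0599)
Ks = 2.2494

2.2494


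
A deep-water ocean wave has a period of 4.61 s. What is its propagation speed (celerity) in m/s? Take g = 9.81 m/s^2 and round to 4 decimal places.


We use the deep-water celerity formula:
C = g * T / (2 * pi)
C = 9.81 * 4.61 / (2 * 3.14159...)
C = 45.224100 / 6.283185
C = 7.1976 m/s

7.1976


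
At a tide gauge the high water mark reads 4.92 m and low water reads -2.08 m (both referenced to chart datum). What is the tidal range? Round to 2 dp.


Tidal range = High water - Low water
Tidal range = 4.92 - (-2.08)
Tidal range = 7.00 m

7.00


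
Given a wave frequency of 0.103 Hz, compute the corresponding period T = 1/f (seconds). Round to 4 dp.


T = 1 / f
T = 1 / 0.103
T = 9.7087 s

9.7087


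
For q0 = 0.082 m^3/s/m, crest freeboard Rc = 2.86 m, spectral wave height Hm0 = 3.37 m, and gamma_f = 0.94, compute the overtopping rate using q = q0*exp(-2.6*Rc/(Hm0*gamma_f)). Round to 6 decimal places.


q = q0 * exp(-2.6 * Rc / (Hm0 * gamma_f))
Exponent = -2.6 * 2.86 / (3.37 * 0.94)
= -2.6 * 2.86 / 3.1678
= -2.347370
exp(-2.347370) = 0.095620
q = 0.082 * 0.095620
q = 0.007841 m^3/s/m

0.007841


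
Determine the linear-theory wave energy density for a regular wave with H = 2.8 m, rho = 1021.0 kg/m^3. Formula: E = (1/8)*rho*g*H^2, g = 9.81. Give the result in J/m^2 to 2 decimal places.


E = (1/8) * rho * g * H^2
E = (1/8) * 1021.0 * 9.81 * 2.8^2
E = 0.125 * 1021.0 * 9.81 * 7.8400
E = 9815.69 J/m^2

9815.69


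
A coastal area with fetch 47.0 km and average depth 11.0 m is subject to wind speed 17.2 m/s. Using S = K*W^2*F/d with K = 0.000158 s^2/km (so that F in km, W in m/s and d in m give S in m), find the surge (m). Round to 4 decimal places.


S = K * W^2 * F / d
W^2 = 17.2^2 = 295.84
S = 0.000158 * 295.84 * 47.0 / 11.0
Numerator = 0.000158 * 295.84 * 47.0 = 2.196908
S = 2.196908 / 11.0 = 0.1997 m

0.1997


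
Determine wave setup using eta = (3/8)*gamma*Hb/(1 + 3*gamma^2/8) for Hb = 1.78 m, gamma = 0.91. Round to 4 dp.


eta = (3/8) * gamma * Hb / (1 + 3*gamma^2/8)
Numerator = (3/8) * 0.91 * 1.78 = 0.607425
Denominator = 1 + 3*0.91^2/8 = 1 + 0.310538 = 1.310538
eta = 0.607425 / 1.310538
eta = 0.4635 m

0.4635


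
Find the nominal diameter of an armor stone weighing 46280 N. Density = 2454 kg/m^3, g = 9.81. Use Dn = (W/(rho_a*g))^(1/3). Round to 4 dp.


V = W / (rho_a * g)
V = 46280 / (2454 * 9.81)
V = 46280 / 24073.74
V = 1.922427 m^3
Dn = V^(1/3) = 1.922427^(1/3)
Dn = 1.2434 m

1.2434


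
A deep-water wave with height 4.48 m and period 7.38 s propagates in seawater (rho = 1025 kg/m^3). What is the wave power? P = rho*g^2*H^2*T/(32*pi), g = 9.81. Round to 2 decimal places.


P = rho * g^2 * H^2 * T / (32 * pi)
P = 1025 * 9.81^2 * 4.48^2 * 7.38 / (32 * pi)
P = 1025 * 96.2361 * 20.0704 * 7.38 / 100.53096
P = 145336.41 W/m

145336.41


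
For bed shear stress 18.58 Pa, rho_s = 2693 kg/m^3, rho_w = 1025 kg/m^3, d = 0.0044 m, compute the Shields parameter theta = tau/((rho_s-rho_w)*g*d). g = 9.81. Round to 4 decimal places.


theta = tau / ((rho_s - rho_w) * g * d)
rho_s - rho_w = 2693 - 1025 = 1668
Denominator = 1668 * 9.81 * 0.0044 = 71.997552
theta = 18.58 / 71.997552
theta = 0.2581

0.2581


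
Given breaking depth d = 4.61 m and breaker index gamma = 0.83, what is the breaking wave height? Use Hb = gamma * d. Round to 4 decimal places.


Hb = gamma * d
Hb = 0.83 * 4.61
Hb = 3.8263 m

3.8263


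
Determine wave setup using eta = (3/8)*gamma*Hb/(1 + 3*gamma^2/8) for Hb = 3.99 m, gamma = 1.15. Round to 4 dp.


eta = (3/8) * gamma * Hb / (1 + 3*gamma^2/8)
Numerator = (3/8) * 1.15 * 3.99 = 1.720687
Denominator = 1 + 3*1.15^2/8 = 1 + 0.495938 = 1.495938
eta = 1.720687 / 1.495938
eta = 1.1502 m

1.1502


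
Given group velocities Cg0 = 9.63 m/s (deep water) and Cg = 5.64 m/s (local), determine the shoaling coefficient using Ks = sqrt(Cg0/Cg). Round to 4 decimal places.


Ks = sqrt(Cg0 / Cg)
Ks = sqrt(9.63 / 5.64)
Ks = sqrt(1.7074)
Ks = 1.3067

1.3067


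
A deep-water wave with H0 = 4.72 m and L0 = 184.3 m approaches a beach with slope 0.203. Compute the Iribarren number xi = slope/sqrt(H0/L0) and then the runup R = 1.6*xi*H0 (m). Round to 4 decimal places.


xi = slope / sqrt(H0/L0)
H0/L0 = 4.72/184.3 = 0.025610
sqrt(0.025610) = 0.160033
xi = 0.203 / 0.160033 = 1.268492
R = 1.6 * xi * H0 = 1.6 * 1.268492 * 4.72
R = 9.5797 m

9.5797


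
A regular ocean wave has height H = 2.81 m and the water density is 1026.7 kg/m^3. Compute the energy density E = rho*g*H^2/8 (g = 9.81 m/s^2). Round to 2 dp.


E = (1/8) * rho * g * H^2
E = (1/8) * 1026.7 * 9.81 * 2.81^2
E = 0.125 * 1026.7 * 9.81 * 7.8961
E = 9941.12 J/m^2

9941.12


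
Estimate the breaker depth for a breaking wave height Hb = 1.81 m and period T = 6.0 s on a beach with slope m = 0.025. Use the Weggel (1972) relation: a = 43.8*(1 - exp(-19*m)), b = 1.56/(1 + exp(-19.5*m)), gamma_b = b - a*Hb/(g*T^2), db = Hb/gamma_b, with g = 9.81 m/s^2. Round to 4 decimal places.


a = 43.8 * (1 - exp(-19 * m))
exp(-19 * 0.025) = exp(-0.4750) = 0.621885
a = 43.8 * (1 - 0.621885) = 16.561435
b = 1.56 / (1 + exp(-19.5 * m))
exp(-19.5 * 0.025) = exp(-0.4875) = 0.614160
b = 1.56 / (1 + 0.614160) = 0.966447
Hb / (g * T^2) = 1.81 / (9.81 * 6.0^2) = 1.81 / 353.1600 = 0.00512516
gamma_b = b - a * Hb/(g*T^2) = 0.966447 - 16.561435 * 0.00512516 = 0.881567
db = Hb / gamma_b = 1.81 / 0.881567
db = 2.0532 m

2.0532


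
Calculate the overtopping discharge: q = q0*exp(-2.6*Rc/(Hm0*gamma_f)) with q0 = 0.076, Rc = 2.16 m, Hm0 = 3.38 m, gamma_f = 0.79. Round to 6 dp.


q = q0 * exp(-2.6 * Rc / (Hm0 * gamma_f))
Exponent = -2.6 * 2.16 / (3.38 * 0.79)
= -2.6 * 2.16 / 2.6702
= -2.103213
exp(-2.103213) = 0.122064
q = 0.076 * 0.122064
q = 0.009277 m^3/s/m

0.009277


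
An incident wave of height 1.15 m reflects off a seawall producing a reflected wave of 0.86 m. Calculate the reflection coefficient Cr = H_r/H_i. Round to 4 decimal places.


Cr = H_r / H_i
Cr = 0.86 / 1.15
Cr = 0.7478

0.7478


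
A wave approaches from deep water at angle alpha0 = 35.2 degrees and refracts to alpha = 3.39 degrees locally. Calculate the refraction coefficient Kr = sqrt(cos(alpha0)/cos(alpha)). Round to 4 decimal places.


Kr = sqrt(cos(alpha0) / cos(alpha))
cos(35.2) = 0.817145
cos(3.39) = 0.998250
Kr = sqrt(0.817145 / 0.998250)
Kr = sqrt(0.818577)
Kr = 0.9048

0.9048


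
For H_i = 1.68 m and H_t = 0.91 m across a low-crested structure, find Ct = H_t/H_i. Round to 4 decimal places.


Ct = H_t / H_i
Ct = 0.91 / 1.68
Ct = 0.5417

0.5417


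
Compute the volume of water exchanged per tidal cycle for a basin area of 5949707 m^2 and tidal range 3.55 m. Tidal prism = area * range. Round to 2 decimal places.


Tidal prism = Area * Tidal range
P = 5949707 * 3.55
P = 21121459.85 m^3

21121459.85


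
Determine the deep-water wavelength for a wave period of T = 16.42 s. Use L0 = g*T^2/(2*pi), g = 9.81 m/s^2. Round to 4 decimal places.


L0 = g * T^2 / (2 * pi)
L0 = 9.81 * 16.42^2 / (2 * pi)
L0 = 9.81 * 269.6164 / 6.28319
L0 = 2644.9369 / 6.28319
L0 = 420.9548 m

420.9548


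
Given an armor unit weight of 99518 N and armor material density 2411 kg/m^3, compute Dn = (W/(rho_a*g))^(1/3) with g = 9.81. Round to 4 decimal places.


V = W / (rho_a * g)
V = 99518 / (2411 * 9.81)
V = 99518 / 23651.91
V = 4.207609 m^3
Dn = V^(1/3) = 4.207609^(1/3)
Dn = 1.6144 m

1.6144


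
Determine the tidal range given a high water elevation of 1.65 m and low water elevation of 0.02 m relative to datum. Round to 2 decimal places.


Tidal range = High water - Low water
Tidal range = 1.65 - (0.02)
Tidal range = 1.63 m

1.63


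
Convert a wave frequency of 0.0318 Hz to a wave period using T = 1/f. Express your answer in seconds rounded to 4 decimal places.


T = 1 / f
T = 1 / 0.0318
T = 31.4465 s

31.4465


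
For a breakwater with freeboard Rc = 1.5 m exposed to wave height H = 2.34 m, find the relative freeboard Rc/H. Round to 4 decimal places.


Relative freeboard = Rc / H
= 1.5 / 2.34
= 0.6410

0.6410


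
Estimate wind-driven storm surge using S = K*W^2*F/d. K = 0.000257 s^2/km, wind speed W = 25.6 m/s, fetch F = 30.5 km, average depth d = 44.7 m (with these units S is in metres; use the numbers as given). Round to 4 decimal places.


S = K * W^2 * F / d
W^2 = 25.6^2 = 655.36
S = 0.000257 * 655.36 * 30.5 / 44.7
Numerator = 0.000257 * 655.36 * 30.5 = 5.137039
S = 5.137039 / 44.7 = 0.1149 m

0.1149


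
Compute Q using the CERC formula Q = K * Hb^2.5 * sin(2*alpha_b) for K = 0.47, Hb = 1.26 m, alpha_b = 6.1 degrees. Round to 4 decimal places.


Q = K * Hb^2.5 * sin(2 * alpha_b)
Hb^2.5 = 1.26^2.5 = 1.782077
sin(2 * 6.1) = sin(12.2) = 0.211325
Q = 0.47 * 1.782077 * 0.211325
Q = 0.1770 m^3/s

0.1770


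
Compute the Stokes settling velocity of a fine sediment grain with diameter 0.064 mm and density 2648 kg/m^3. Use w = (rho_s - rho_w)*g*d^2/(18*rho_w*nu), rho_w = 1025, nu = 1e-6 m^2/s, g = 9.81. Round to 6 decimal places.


w = (rho_s - rho_w) * g * d^2 / (18 * rho_w * nu)
d = 0.064 mm = 0.000064 m
rho_s - rho_w = 2648 - 1025 = 1623
Numerator = 1623 * 9.81 * (0.000064)^2 = 0.000065214996
Denominator = 18 * 1025 * 1e-6 = 0.018450
w = 0.003535 m/s

0.003535


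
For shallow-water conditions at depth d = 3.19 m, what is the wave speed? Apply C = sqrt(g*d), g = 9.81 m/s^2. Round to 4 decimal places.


Using the shallow-water approximation:
C = sqrt(g * d) = sqrt(9.81 * 3.19)
C = sqrt(31.2939)
C = 5.5941 m/s

5.5941


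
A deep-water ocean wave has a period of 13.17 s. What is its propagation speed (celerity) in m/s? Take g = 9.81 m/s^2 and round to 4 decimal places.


We use the deep-water celerity formula:
C = g * T / (2 * pi)
C = 9.81 * 13.17 / (2 * 3.14159...)
C = 129.197700 / 6.283185
C = 20.5625 m/s

20.5625


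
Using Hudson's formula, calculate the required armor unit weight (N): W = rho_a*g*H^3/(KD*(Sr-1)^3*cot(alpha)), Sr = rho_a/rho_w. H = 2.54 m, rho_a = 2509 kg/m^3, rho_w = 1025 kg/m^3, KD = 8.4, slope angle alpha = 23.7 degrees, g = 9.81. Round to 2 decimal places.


Sr = rho_a / rho_w = 2509 / 1025 = 2.447805
(Sr - 1) = 1.447805
(Sr - 1)^3 = 3.034800
cot(23.7) = 1 / tan(23.7) = 1 / 0.438969 = 2.278064
Numerator = 2509 * 9.81 * 2.54^3 = 403339.5585
Denominator = 8.4 * 3.034800 * 2.278064 = 58.073130
W = 403339.5585 / 58.073130
W = 6945.37 N

6945.37


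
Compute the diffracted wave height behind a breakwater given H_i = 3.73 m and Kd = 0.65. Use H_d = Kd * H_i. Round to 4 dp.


H_d = Kd * H_i
H_d = 0.65 * 3.73
H_d = 2.4245 m

2.4245


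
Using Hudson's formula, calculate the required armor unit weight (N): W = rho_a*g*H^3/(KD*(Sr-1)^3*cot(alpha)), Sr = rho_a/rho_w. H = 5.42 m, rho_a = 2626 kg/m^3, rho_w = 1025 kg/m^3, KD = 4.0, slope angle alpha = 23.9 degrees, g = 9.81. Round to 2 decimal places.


Sr = rho_a / rho_w = 2626 / 1025 = 2.561951
(Sr - 1) = 1.561951
(Sr - 1)^3 = 3.810679
cot(23.9) = 1 / tan(23.9) = 1 / 0.443139 = 2.256628
Numerator = 2626 * 9.81 * 5.42^3 = 4101678.2402
Denominator = 4.0 * 3.810679 * 2.256628 = 34.397146
W = 4101678.2402 / 34.397146
W = 119244.72 N

119244.72


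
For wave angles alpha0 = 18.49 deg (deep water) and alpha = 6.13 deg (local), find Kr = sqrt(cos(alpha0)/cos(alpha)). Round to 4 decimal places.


Kr = sqrt(cos(alpha0) / cos(alpha))
cos(18.49) = 0.948379
cos(6.13) = 0.994282
Kr = sqrt(0.948379 / 0.994282)
Kr = sqrt(0.953833)
Kr = 0.9766

0.9766


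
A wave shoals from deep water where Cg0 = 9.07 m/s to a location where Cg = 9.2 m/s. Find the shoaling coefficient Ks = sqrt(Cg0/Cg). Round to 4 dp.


Ks = sqrt(Cg0 / Cg)
Ks = sqrt(9.07 / 9.2)
Ks = sqrt(0.9859)
Ks = 0.9929

0.9929


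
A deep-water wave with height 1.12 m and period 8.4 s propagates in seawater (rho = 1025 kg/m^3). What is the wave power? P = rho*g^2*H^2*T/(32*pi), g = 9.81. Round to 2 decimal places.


P = rho * g^2 * H^2 * T / (32 * pi)
P = 1025 * 9.81^2 * 1.12^2 * 8.4 / (32 * pi)
P = 1025 * 96.2361 * 1.2544 * 8.4 / 100.53096
P = 10338.97 W/m

10338.97


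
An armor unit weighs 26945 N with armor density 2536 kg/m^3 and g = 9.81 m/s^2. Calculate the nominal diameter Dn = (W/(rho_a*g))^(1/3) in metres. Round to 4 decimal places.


V = W / (rho_a * g)
V = 26945 / (2536 * 9.81)
V = 26945 / 24878.16
V = 1.083078 m^3
Dn = V^(1/3) = 1.083078^(1/3)
Dn = 1.0270 m

1.0270


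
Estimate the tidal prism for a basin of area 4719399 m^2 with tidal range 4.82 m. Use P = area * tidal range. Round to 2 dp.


Tidal prism = Area * Tidal range
P = 4719399 * 4.82
P = 22747503.18 m^3

22747503.18


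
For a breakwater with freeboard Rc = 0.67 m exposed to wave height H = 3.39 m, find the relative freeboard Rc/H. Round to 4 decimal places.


Relative freeboard = Rc / H
= 0.67 / 3.39
= 0.1976

0.1976


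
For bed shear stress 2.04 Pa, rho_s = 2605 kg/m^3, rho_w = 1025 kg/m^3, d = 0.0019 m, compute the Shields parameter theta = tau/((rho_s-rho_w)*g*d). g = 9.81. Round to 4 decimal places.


theta = tau / ((rho_s - rho_w) * g * d)
rho_s - rho_w = 2605 - 1025 = 1580
Denominator = 1580 * 9.81 * 0.0019 = 29.449620
theta = 2.04 / 29.449620
theta = 0.0693

0.0693


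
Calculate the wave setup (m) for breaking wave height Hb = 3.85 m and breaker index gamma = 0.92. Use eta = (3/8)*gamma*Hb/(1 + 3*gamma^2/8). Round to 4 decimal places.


eta = (3/8) * gamma * Hb / (1 + 3*gamma^2/8)
Numerator = (3/8) * 0.92 * 3.85 = 1.328250
Denominator = 1 + 3*0.92^2/8 = 1 + 0.317400 = 1.317400
eta = 1.328250 / 1.317400
eta = 1.0082 m

1.0082


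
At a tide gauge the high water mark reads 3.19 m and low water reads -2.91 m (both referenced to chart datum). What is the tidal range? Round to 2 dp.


Tidal range = High water - Low water
Tidal range = 3.19 - (-2.91)
Tidal range = 6.10 m

6.10


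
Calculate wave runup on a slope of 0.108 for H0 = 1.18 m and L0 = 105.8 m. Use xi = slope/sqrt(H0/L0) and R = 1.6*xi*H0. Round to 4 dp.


xi = slope / sqrt(H0/L0)
H0/L0 = 1.18/105.8 = 0.011153
sqrt(0.011153) = 0.105608
xi = 0.108 / 0.105608 = 1.022647
R = 1.6 * xi * H0 = 1.6 * 1.022647 * 1.18
R = 1.9308 m

1.9308


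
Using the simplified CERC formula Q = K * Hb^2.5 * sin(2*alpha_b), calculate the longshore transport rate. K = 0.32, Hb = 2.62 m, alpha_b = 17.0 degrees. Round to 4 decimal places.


Q = K * Hb^2.5 * sin(2 * alpha_b)
Hb^2.5 = 2.62^2.5 = 11.111002
sin(2 * 17.0) = sin(34.0) = 0.559193
Q = 0.32 * 11.111002 * 0.559193
Q = 1.9882 m^3/s

1.9882


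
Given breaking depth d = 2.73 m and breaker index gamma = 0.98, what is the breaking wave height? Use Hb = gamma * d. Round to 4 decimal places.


Hb = gamma * d
Hb = 0.98 * 2.73
Hb = 2.6754 m

2.6754


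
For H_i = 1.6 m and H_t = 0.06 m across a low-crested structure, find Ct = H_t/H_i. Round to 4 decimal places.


Ct = H_t / H_i
Ct = 0.06 / 1.6
Ct = 0.0375

0.0375


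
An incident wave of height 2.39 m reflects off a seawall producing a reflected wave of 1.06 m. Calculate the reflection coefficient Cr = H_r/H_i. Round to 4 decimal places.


Cr = H_r / H_i
Cr = 1.06 / 2.39
Cr = 0.4435

0.4435


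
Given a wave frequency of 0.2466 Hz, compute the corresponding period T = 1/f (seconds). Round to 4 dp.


T = 1 / f
T = 1 / 0.2466
T = 4.0552 s

4.0552


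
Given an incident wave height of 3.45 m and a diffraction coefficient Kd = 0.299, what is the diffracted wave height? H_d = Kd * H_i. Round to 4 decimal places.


H_d = Kd * H_i
H_d = 0.299 * 3.45
H_d = 1.0316 m

1.0316


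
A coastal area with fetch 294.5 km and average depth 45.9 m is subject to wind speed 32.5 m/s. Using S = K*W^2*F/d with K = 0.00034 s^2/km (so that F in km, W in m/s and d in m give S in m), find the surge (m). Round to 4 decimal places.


S = K * W^2 * F / d
W^2 = 32.5^2 = 1056.25
S = 0.00034 * 1056.25 * 294.5 / 45.9
Numerator = 0.00034 * 1056.25 * 294.5 = 105.762313
S = 105.762313 / 45.9 = 2.3042 m

2.3042


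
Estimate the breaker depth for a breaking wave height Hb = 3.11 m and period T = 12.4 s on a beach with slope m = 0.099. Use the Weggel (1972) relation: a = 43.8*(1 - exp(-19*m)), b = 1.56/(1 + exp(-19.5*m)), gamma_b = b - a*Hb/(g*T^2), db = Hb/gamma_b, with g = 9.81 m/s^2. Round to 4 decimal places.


a = 43.8 * (1 - exp(-19 * m))
exp(-19 * 0.099) = exp(-1.8810) = 0.152438
a = 43.8 * (1 - 0.152438) = 37.123233
b = 1.56 / (1 + exp(-19.5 * m))
exp(-19.5 * 0.099) = exp(-1.9305) = 0.145076
b = 1.56 / (1 + 0.145076) = 1.362355
Hb / (g * T^2) = 3.11 / (9.81 * 12.4^2) = 3.11 / 1508.3856 = 0.00206181
gamma_b = b - a * Hb/(g*T^2) = 1.362355 - 37.123233 * 0.00206181 = 1.285814
db = Hb / gamma_b = 3.11 / 1.285814
db = 2.4187 m

2.4187


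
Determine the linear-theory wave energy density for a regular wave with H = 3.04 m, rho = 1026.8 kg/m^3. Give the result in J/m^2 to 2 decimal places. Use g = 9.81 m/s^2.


E = (1/8) * rho * g * H^2
E = (1/8) * 1026.8 * 9.81 * 3.04^2
E = 0.125 * 1026.8 * 9.81 * 9.2416
E = 11636.22 J/m^2

11636.22


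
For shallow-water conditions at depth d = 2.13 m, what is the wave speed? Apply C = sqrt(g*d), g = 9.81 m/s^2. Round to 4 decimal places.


Using the shallow-water approximation:
C = sqrt(g * d) = sqrt(9.81 * 2.13)
C = sqrt(20.8953)
C = 4.5711 m/s

4.5711


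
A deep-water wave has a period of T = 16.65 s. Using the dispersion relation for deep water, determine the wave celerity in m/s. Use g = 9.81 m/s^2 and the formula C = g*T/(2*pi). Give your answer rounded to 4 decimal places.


We use the deep-water celerity formula:
C = g * T / (2 * pi)
C = 9.81 * 16.65 / (2 * 3.14159...)
C = 163.336500 / 6.283185
C = 25.9958 m/s

25.9958


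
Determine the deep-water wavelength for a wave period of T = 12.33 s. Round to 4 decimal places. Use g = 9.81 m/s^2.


L0 = g * T^2 / (2 * pi)
L0 = 9.81 * 12.33^2 / (2 * pi)
L0 = 9.81 * 152.0289 / 6.28319
L0 = 1491.4035 / 6.28319
L0 = 237.3642 m

237.3642


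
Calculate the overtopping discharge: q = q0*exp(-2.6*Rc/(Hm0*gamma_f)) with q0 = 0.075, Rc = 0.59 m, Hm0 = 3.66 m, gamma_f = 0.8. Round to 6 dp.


q = q0 * exp(-2.6 * Rc / (Hm0 * gamma_f))
Exponent = -2.6 * 0.59 / (3.66 * 0.8)
= -2.6 * 0.59 / 2.9280
= -0.523907
exp(-0.523907) = 0.592202
q = 0.075 * 0.592202
q = 0.044415 m^3/s/m

0.044415
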